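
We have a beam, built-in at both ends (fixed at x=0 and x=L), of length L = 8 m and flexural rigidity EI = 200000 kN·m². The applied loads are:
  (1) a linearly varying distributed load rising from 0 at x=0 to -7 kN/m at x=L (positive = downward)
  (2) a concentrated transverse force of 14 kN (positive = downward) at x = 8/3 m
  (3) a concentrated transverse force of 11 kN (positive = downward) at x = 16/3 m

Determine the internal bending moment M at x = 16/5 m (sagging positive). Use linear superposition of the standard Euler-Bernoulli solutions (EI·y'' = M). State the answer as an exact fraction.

Load 1 — triangular load w₀=-7 kN/m (0→w₀ over full span):
  M_1 = 3w₀Lx/20 - w₀L²/30 - w₀x³/(6L) = 3·(-7)·8·(16/5)/20 - (-7)·8²/30 - (-7)·(16/5)³/(6·8) = -896/125 kN·m
Load 2 — point force P=14 kN at a=8/3 m (b=L-a=16/3):
  M_2 = Pa²(a+3b)(L-x)/L³ - Pa²b/L²  [x>a] = 14·(8/3)²·((8/3)+3·(16/3))·(8-(16/5))/8³ - 14·(8/3)²·(16/3)/8² = 1232/135 kN·m
Load 3 — point force P=11 kN at a=16/3 m (b=L-a=8/3):
  M_3 = Pb²(3a+b)x/L³ - Pab²/L²  [x≤a] = 11·(8/3)²·(3·(16/3)+(8/3))·(16/5)/8³ - 11·(16/3)·(8/3)²/8² = 352/135 kN·m
Superposition: M = Σ M_i = 1712/375 kN·m ≈ 4.565333 kN·m

M(16/5) = 1712/375 kN·m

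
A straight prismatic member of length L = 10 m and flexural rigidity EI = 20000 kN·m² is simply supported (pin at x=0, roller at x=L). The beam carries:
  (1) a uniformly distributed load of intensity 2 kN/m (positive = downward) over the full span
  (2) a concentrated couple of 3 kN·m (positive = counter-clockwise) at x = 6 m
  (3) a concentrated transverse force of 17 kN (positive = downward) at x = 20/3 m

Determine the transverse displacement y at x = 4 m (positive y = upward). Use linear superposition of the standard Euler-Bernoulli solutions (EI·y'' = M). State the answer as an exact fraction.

y(4) = -53719/2025000 m

Load 1 — uniform load w=2 kN/m over full span:
  y_1 = -wx(L³-2Lx²+x³)/(24EI) = -2·4·(10³-2·10·4²+4³)/(24·20000) = -31/2500 m
Load 2 — applied couple M₀=3 kN·m at a=6 m (b=L-a=4):
  y_2 = (M₀x³/(6L)+C₁x)/EI  [x≤a] with C₁=M₀(3b²-L²)/(6L)=-13/5 = (3·4³/(6·10)+(-13/5)·4)/20000 = -9/25000 m
Load 3 — point force P=17 kN at a=20/3 m (b=L-a=10/3):
  y_3 = -Pbx(L²-b²-x²)/(6LEI)  [x≤a] = -17·(10/3)·4·(10²-(10/3)²-4²)/(6·10·20000) = -697/50625 m
Superposition: y = Σ y_i = -53719/2025000 m ≈ -0.026528 m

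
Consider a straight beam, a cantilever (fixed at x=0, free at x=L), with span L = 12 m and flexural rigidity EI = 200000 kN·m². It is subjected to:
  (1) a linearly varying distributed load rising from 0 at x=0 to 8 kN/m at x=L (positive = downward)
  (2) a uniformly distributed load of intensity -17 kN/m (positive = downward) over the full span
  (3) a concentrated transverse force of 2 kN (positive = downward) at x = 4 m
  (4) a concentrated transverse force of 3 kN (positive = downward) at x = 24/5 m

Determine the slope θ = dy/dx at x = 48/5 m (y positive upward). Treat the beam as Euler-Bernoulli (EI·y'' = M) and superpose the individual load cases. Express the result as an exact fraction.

Load 1 — triangular load w₀=8 kN/m (0→w₀ over full span):
  θ_1 = (w₀Lx²/4-w₀L²x/3-w₀x⁴/(24L))/EI = (8·12·(48/5)²/4-8·12²·(48/5)/3-8·(48/5)⁴/(24·12))/200000 = -16704/1953125 rad
Load 2 — uniform load w=-17 kN/m over full span:
  θ_2 = -wx(x²-3Lx+3L²)/(6EI) = -(-17)·(48/5)·((48/5)²-3·12·(48/5)+3·12²)/(6·200000) = 9486/390625 rad
Load 3 — point force P=2 kN at a=4 m (b=L-a=8):
  θ_3 = -Pa²/(2EI)  [x>a] = -2·4²/(2·200000) = -1/12500 rad
Load 4 — point force P=3 kN at a=24/5 m (b=L-a=36/5):
  θ_4 = -Pa²/(2EI)  [x>a] = -3·(24/5)²/(2·200000) = -27/156250 rad
Superposition: θ = Σ θ_i = 120929/7812500 rad ≈ 0.015479 rad

θ(48/5) = 120929/7812500 rad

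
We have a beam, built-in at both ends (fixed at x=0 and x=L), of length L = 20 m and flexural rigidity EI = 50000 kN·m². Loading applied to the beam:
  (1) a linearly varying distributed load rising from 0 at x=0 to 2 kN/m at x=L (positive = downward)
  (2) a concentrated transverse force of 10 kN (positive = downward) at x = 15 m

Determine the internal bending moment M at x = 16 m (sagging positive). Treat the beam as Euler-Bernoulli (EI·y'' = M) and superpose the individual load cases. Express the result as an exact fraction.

M(16) = 803/120 kN·m

Load 1 — triangular load w₀=2 kN/m (0→w₀ over full span):
  M_1 = 3w₀Lx/20 - w₀L²/30 - w₀x³/(6L) = 3·2·20·16/20 - 2·20²/30 - 2·16³/(6·20) = 16/15 kN·m
Load 2 — point force P=10 kN at a=15 m (b=L-a=5):
  M_2 = Pa²(a+3b)(L-x)/L³ - Pa²b/L²  [x>a] = 10·15²·(15+3·5)·(20-16)/20³ - 10·15²·5/20² = 45/8 kN·m
Superposition: M = Σ M_i = 803/120 kN·m ≈ 6.691667 kN·m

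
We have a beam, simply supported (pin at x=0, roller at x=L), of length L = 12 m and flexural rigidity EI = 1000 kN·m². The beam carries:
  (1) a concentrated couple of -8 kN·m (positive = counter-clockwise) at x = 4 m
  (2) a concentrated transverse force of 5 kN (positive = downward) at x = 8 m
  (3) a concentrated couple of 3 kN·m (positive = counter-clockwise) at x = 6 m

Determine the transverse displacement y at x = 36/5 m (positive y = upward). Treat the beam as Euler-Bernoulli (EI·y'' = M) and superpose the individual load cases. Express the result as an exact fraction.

Load 1 — applied couple M₀=-8 kN·m at a=4 m (b=L-a=8):
  y_1 = (M₀x³/(6L)-M₀(x-a)²/2+C₁x)/EI  [x>a] with C₁=M₀(3b²-L²)/(6L)=-16/3 = ((-8)·(36/5)³/(6·12)-(-8)·((36/5)-4)²/2+(-16/3)·(36/5))/1000 = -608/15625 m
Load 2 — point force P=5 kN at a=8 m (b=L-a=4):
  y_2 = -Pbx(L²-b²-x²)/(6LEI)  [x≤a] = -5·4·(36/5)·(12²-4²-(36/5)²)/(6·12·1000) = -476/3125 m
Load 3 — applied couple M₀=3 kN·m at a=6 m (b=L-a=6):
  y_3 = (M₀x³/(6L)-M₀(x-a)²/2+C₁x)/EI  [x>a] with C₁=M₀(3b²-L²)/(6L)=-3/2 = (3·(36/5)³/(6·12)-3·((36/5)-6)²/2+(-3/2)·(36/5))/1000 = 81/31250 m
Superposition: y = Σ y_i = -1179/6250 m ≈ -0.188640 m

y(36/5) = -1179/6250 m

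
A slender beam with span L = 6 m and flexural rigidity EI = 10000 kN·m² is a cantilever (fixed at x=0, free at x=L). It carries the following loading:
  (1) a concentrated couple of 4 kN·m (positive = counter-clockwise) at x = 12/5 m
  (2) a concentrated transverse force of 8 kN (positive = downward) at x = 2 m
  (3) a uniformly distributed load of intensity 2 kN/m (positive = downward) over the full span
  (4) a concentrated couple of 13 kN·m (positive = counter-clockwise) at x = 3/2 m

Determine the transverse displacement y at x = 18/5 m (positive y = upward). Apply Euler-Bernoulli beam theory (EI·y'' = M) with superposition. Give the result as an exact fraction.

Load 1 — applied couple M₀=4 kN·m at a=12/5 m (b=L-a=18/5):
  y_1 = M₀a(2x-a)/(2EI)  [x>a] = 4·(12/5)·(2·(18/5)-(12/5))/(2·10000) = 36/15625 m
Load 2 — point force P=8 kN at a=2 m (b=L-a=4):
  y_2 = -Pa²(3x-a)/(6EI)  [x>a] = -8·2²·(3·(18/5)-2)/(6·10000) = -44/9375 m
Load 3 — uniform load w=2 kN/m over full span:
  y_3 = -wx²(x²-4Lx+6L²)/(24EI) = -2·(18/5)²·((18/5)²-4·6·(18/5)+6·6²)/(24·10000) = -24057/1562500 m
Load 4 — applied couple M₀=13 kN·m at a=3/2 m (b=L-a=9/2):
  y_4 = M₀a(2x-a)/(2EI)  [x>a] = 13·(3/2)·(2·(18/5)-(3/2))/(2·10000) = 2223/400000 m
Superposition: y = Σ y_i = -1834247/150000000 m ≈ -0.012228 m

y(18/5) = -1834247/150000000 m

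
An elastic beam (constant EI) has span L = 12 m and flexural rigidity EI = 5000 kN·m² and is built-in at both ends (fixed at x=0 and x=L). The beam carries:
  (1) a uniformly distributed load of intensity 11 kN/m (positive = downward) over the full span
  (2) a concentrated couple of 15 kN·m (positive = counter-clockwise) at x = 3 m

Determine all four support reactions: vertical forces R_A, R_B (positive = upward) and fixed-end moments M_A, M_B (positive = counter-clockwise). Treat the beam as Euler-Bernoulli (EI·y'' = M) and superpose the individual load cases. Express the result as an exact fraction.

R_A = 2157/32 kN, M_A = 2067/16 kN·m, R_B = 2067/32 kN, M_B = -2037/16 kN·m

Load 1 — uniform load w=11 kN/m over full span:
  R_A = wL/2 = 11·12/2 = 66 kN
  M_A = wL²/12 = 11·12²/12 = 132 kN·m
  R_B = wL/2 = 11·12/2 = 66 kN
  M_B = -wL²/12 = -11·12²/12 = -132 kN·m
Load 2 — applied couple M₀=15 kN·m at a=3 m (b=L-a=9):
  R_A = 6M₀ab/L³ = 6·15·3·9/12³ = 45/32 kN
  M_A = M₀b(2a-b)/L² = 15·9·(2·3-9)/12² = -45/16 kN·m
  R_B = -6M₀ab/L³ = -6·15·3·9/12³ = -45/32 kN
  M_B = M₀a(2b-a)/L² = 15·3·(2·9-3)/12² = 75/16 kN·m
Superposition: R_A = 2157/32 kN, M_A = 2067/16 kN·m, R_B = 2067/32 kN, M_B = -2037/16 kN·m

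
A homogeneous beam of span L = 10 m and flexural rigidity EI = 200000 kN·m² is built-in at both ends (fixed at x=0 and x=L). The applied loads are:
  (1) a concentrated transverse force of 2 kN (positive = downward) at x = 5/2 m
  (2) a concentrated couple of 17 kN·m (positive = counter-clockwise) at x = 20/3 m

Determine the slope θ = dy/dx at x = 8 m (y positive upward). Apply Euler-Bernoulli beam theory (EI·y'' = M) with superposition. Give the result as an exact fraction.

θ(8) = 347/12000000 rad

Load 1 — point force P=2 kN at a=5/2 m (b=L-a=15/2):
  θ_1 = Pa²(L-x)(2bL-(3b+a)(L-x))/(2L³EI)  [x>a] = 2·(5/2)²·(10-8)·(2·(15/2)·10-(3·(15/2)+(5/2))·(10-8))/(2·10³·200000) = 1/160000 rad
Load 2 — applied couple M₀=17 kN·m at a=20/3 m (b=L-a=10/3):
  θ_2 = (R_Ax²/2 - M_Ax - M₀(x-a))/EI  [x>a] with R_A=34/15, M_A=17/3 = ((34/15)·8²/2 - (17/3)·8 - 17·(8-(20/3)))/200000 = 17/750000 rad
Superposition: θ = Σ θ_i = 347/12000000 rad ≈ 0.000029 rad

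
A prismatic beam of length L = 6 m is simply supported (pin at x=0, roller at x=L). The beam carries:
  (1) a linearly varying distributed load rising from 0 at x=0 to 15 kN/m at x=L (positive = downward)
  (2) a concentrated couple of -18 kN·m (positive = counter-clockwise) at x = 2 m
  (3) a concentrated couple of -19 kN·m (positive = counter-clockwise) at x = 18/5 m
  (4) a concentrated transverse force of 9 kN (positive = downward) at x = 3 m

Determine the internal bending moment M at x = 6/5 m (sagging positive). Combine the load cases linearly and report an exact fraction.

Load 1 — triangular load w₀=15 kN/m (0→w₀ over full span):
  M_1 = w₀Lx/6 - w₀x³/(6L) = 15·6·(6/5)/6 - 15·(6/5)³/(6·6) = 432/25 kN·m
Load 2 — applied couple M₀=-18 kN·m at a=2 m (b=L-a=4):
  M_2 = M₀x/L  [x≤a] = (-18)·(6/5)/6 = -18/5 kN·m
Load 3 — applied couple M₀=-19 kN·m at a=18/5 m (b=L-a=12/5):
  M_3 = M₀x/L  [x≤a] = (-19)·(6/5)/6 = -19/5 kN·m
Load 4 — point force P=9 kN at a=3 m (b=L-a=3):
  M_4 = Pbx/L  [x≤a] = 9·3·(6/5)/6 = 27/5 kN·m
Superposition: M = Σ M_i = 382/25 kN·m ≈ 15.280000 kN·m

M(6/5) = 382/25 kN·m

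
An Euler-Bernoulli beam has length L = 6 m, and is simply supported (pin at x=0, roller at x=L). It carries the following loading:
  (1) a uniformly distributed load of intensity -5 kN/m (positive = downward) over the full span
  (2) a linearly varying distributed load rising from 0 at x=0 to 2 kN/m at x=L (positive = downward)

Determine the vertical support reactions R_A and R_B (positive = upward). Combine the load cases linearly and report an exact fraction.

R_A = -13 kN, R_B = -11 kN

Load 1 — uniform load w=-5 kN/m over full span:
  R_A = wL/2 = (-5)·6/2 = -15 kN
  R_B = wL/2 = (-5)·6/2 = -15 kN
Load 2 — triangular load w₀=2 kN/m (0→w₀ over full span):
  R_A = w₀L/6 = 2·6/6 = 2 kN
  R_B = w₀L/3 = 2·6/3 = 4 kN
Superposition: R_A = -13 kN, R_B = -11 kN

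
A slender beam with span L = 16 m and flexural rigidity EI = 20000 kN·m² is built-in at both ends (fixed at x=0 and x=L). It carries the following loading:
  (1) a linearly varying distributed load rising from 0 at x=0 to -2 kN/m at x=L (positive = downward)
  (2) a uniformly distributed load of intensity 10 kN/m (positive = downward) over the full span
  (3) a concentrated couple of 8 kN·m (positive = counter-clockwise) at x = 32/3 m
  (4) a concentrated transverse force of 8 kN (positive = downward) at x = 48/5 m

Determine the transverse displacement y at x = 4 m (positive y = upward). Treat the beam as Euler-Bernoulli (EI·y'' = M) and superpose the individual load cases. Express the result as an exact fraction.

Load 1 — triangular load w₀=-2 kN/m (0→w₀ over full span):
  y_1 = -w₀x²(L-x)²(x+2L)/(120LEI) = -(-2)·4²·(16-4)²·(4+2·16)/(120·16·20000) = 27/6250 m
Load 2 — uniform load w=10 kN/m over full span:
  y_2 = -wx²(L-x)²/(24EI) = -10·4²·(16-4)²/(24·20000) = -6/125 m
Load 3 — applied couple M₀=8 kN·m at a=32/3 m (b=L-a=16/3):
  y_3 = (R_Ax³/6 - M_Ax²/2)/EI  [x≤a] with R_A=2/3, M_A=8/3 = ((2/3)·4³/6 - (8/3)·4²/2)/20000 = -4/5625 m
Load 4 — point force P=8 kN at a=48/5 m (b=L-a=32/5):
  y_4 = -Pb²x²(3aL-(3a+b)x)/(6L³EI)  [x≤a] = -8·(32/5)²·4²·(3·(48/5)·16-(3·(48/5)+(32/5))·4)/(6·16³·20000) = -32/9375 m
Superposition: y = Σ y_i = -2689/56250 m ≈ -0.047804 m

y(4) = -2689/56250 m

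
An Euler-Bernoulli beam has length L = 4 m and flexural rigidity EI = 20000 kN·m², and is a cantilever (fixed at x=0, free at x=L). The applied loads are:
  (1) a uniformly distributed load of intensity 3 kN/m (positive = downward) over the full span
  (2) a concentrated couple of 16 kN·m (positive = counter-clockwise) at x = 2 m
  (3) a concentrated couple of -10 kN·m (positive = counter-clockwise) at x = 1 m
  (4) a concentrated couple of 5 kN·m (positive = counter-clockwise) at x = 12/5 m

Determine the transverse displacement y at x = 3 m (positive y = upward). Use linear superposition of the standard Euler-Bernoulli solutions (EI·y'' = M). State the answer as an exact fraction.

Load 1 — uniform load w=3 kN/m over full span:
  y_1 = -wx²(x²-4Lx+6L²)/(24EI) = -3·3²·(3²-4·4·3+6·4²)/(24·20000) = -513/160000 m
Load 2 — applied couple M₀=16 kN·m at a=2 m (b=L-a=2):
  y_2 = M₀a(2x-a)/(2EI)  [x>a] = 16·2·(2·3-2)/(2·20000) = 2/625 m
Load 3 — applied couple M₀=-10 kN·m at a=1 m (b=L-a=3):
  y_3 = M₀a(2x-a)/(2EI)  [x>a] = (-10)·1·(2·3-1)/(2·20000) = -1/800 m
Load 4 — applied couple M₀=5 kN·m at a=12/5 m (b=L-a=8/5):
  y_4 = M₀a(2x-a)/(2EI)  [x>a] = 5·(12/5)·(2·3-(12/5))/(2·20000) = 27/25000 m
Superposition: y = Σ y_i = -141/800000 m ≈ -0.000176 m

y(3) = -141/800000 m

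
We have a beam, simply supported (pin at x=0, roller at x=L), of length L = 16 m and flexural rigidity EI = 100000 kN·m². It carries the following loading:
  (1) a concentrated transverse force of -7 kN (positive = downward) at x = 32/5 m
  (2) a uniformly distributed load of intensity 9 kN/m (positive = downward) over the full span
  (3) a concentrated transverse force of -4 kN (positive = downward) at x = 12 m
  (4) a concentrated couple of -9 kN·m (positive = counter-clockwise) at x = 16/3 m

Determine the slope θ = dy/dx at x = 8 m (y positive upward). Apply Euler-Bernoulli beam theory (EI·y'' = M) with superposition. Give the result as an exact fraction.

Load 1 — point force P=-7 kN at a=32/5 m (b=L-a=48/5):
  θ_1 = -Pa(2L²-6Lx+3x²+a²)/(6LEI)  [x>a] = -(-7)·(32/5)·(2·16²-6·16·8+3·8²+(32/5)²)/(6·16·100000) = -42/390625 rad
Load 2 — uniform load w=9 kN/m over full span:
  θ_2 = -w(L³-6Lx²+4x³)/(24EI) = -9·(16³-6·16·8²+4·8³)/(24·100000) = 0 rad
Load 3 — point force P=-4 kN at a=12 m (b=L-a=4):
  θ_3 = -Pb(L²-b²-3x²)/(6LEI)  [x≤a] = -(-4)·4·(16²-4²-3·8²)/(6·16·100000) = 1/12500 rad
Load 4 — applied couple M₀=-9 kN·m at a=16/3 m (b=L-a=32/3):
  θ_4 = (M₀x²/(2L)-M₀(x-a)+C₁)/EI  [x>a] with C₁=M₀(3b²-L²)/(6L)=-8 = ((-9)·8²/(2·16)-(-9)·(8-(16/3))+(-8))/100000 = -1/50000 rad
Superposition: θ = Σ θ_i = -297/6250000 rad ≈ -0.000048 rad

θ(8) = -297/6250000 rad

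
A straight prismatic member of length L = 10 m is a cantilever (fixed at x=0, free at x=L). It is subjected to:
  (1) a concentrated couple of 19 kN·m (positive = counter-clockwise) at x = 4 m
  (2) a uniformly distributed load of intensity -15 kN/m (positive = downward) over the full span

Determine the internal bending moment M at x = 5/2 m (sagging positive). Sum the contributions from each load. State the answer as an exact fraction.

M(5/2) = 3527/8 kN·m

Load 1 — applied couple M₀=19 kN·m at a=4 m (b=L-a=6):
  M_1 = M₀  [x≤a] = 19 = 19 kN·m
Load 2 — uniform load w=-15 kN/m over full span:
  M_2 = -w(L-x)²/2 = -(-15)·(10-(5/2))²/2 = 3375/8 kN·m
Superposition: M = Σ M_i = 3527/8 kN·m ≈ 440.875000 kN·m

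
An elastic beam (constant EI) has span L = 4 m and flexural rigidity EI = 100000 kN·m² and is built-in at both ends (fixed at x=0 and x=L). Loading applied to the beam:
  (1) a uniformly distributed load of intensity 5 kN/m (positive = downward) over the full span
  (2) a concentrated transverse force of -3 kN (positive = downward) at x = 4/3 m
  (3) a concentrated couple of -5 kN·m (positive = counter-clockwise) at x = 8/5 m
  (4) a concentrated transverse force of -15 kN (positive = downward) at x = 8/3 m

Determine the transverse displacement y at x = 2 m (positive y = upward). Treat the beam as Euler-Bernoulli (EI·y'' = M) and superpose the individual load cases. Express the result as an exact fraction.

y(2) = 7/2250000 m

Load 1 — uniform load w=5 kN/m over full span:
  y_1 = -wx²(L-x)²/(24EI) = -5·2²·(4-2)²/(24·100000) = -1/30000 m
Load 2 — point force P=-3 kN at a=4/3 m (b=L-a=8/3):
  y_2 = -Pa²(L-x)²(3bL-(3b+a)(L-x))/(6L³EI)  [x>a] = -(-3)·(4/3)²·(4-2)²·(3·(8/3)·4-(3·(8/3)+(4/3))·(4-2))/(6·4³·100000) = 1/135000 m
Load 3 — applied couple M₀=-5 kN·m at a=8/5 m (b=L-a=12/5):
  y_3 = (R_Ax³/6 - M_Ax²/2 - M₀(x-a)²/2)/EI  [x>a] with R_A=-9/5, M_A=-3/5 = ((-9/5)·2³/6 - (-3/5)·2²/2 - (-5)·(2-(8/5))²/2)/100000 = -1/125000 m
Load 4 — point force P=-15 kN at a=8/3 m (b=L-a=4/3):
  y_4 = -Pb²x²(3aL-(3a+b)x)/(6L³EI)  [x≤a] = -(-15)·(4/3)²·2²·(3·(8/3)·4-(3·(8/3)+(4/3))·2)/(6·4³·100000) = 1/27000 m
Superposition: y = Σ y_i = 7/2250000 m ≈ 0.000003 m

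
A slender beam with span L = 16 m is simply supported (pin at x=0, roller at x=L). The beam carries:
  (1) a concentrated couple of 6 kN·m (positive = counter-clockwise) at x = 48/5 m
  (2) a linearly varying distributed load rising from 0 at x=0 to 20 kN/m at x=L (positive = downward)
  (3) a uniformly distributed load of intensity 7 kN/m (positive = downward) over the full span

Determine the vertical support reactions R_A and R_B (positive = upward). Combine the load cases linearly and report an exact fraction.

Load 1 — applied couple M₀=6 kN·m at a=48/5 m (b=L-a=32/5):
  R_A = M₀/L = 6/16 = 3/8 kN
  R_B = -M₀/L = -6/16 = -3/8 kN
Load 2 — triangular load w₀=20 kN/m (0→w₀ over full span):
  R_A = w₀L/6 = 20·16/6 = 160/3 kN
  R_B = w₀L/3 = 20·16/3 = 320/3 kN
Load 3 — uniform load w=7 kN/m over full span:
  R_A = wL/2 = 7·16/2 = 56 kN
  R_B = wL/2 = 7·16/2 = 56 kN
Superposition: R_A = 2633/24 kN, R_B = 3895/24 kN

R_A = 2633/24 kN, R_B = 3895/24 kN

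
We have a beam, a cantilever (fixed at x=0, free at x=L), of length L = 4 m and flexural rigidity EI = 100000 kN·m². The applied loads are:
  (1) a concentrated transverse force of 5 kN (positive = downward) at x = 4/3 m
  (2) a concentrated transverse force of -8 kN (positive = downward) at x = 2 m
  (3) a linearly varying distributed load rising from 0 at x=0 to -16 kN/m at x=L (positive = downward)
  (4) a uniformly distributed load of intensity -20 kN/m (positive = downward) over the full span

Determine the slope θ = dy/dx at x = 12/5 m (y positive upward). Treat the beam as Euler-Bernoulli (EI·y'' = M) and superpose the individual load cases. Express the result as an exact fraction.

Load 1 — point force P=5 kN at a=4/3 m (b=L-a=8/3):
  θ_1 = -Pa²/(2EI)  [x>a] = -5·(4/3)²/(2·100000) = -1/22500 rad
Load 2 — point force P=-8 kN at a=2 m (b=L-a=2):
  θ_2 = -Pa²/(2EI)  [x>a] = -(-8)·2²/(2·100000) = 1/6250 rad
Load 3 — triangular load w₀=-16 kN/m (0→w₀ over full span):
  θ_3 = (w₀Lx²/4-w₀L²x/3-w₀x⁴/(24L))/EI = ((-16)·4·(12/5)²/4-(-16)·4²·(12/5)/3-(-16)·(12/5)⁴/(24·4))/100000 = 2308/1953125 rad
Load 4 — uniform load w=-20 kN/m over full span:
  θ_4 = -wx(x²-3Lx+3L²)/(6EI) = -(-20)·(12/5)·((12/5)²-3·4·(12/5)+3·4²)/(6·100000) = 156/78125 rad
Superposition: θ = Σ θ_i = 231613/70312500 rad ≈ 0.003294 rad

θ(12/5) = 231613/70312500 rad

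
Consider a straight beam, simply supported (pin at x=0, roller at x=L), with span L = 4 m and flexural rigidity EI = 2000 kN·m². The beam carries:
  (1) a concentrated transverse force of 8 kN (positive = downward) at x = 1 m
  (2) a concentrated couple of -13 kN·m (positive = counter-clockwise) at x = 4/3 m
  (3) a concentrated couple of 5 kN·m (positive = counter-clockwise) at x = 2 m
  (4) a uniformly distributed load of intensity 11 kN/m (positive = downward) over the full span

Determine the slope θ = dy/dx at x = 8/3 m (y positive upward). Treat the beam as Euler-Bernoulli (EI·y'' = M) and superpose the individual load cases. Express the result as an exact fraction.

θ(8/3) = 3323/324000 rad

Load 1 — point force P=8 kN at a=1 m (b=L-a=3):
  θ_1 = -Pa(2L²-6Lx+3x²+a²)/(6LEI)  [x>a] = -8·1·(2·4²-6·4·(8/3)+3·(8/3)²+1²)/(6·4·2000) = 29/18000 rad
Load 2 — applied couple M₀=-13 kN·m at a=4/3 m (b=L-a=8/3):
  θ_2 = (M₀x²/(2L)-M₀(x-a)+C₁)/EI  [x>a] with C₁=M₀(3b²-L²)/(6L)=-26/9 = ((-13)·(8/3)²/(2·4)-(-13)·((8/3)-(4/3))+(-26/9))/2000 = 13/9000 rad
Load 3 — applied couple M₀=5 kN·m at a=2 m (b=L-a=2):
  θ_3 = (M₀x²/(2L)-M₀(x-a)+C₁)/EI  [x>a] with C₁=M₀(3b²-L²)/(6L)=-5/6 = (5·(8/3)²/(2·4)-5·((8/3)-2)+(-5/6))/2000 = 1/7200 rad
Load 4 — uniform load w=11 kN/m over full span:
  θ_4 = -w(L³-6Lx²+4x³)/(24EI) = -11·(4³-6·4·(8/3)²+4·(8/3)³)/(24·2000) = 143/20250 rad
Superposition: θ = Σ θ_i = 3323/324000 rad ≈ 0.010256 rad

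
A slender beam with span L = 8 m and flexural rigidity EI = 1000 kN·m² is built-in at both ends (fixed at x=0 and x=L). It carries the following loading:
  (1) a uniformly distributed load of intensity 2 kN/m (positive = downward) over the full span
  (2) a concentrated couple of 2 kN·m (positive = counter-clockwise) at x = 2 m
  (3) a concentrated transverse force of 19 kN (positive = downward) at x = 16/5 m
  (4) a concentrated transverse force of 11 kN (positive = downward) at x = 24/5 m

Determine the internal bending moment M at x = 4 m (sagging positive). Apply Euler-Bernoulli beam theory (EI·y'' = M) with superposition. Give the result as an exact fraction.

Load 1 — uniform load w=2 kN/m over full span:
  M_1 = wLx/2 - wL²/12 - wx²/2 = 2·8·4/2 - 2·8²/12 - 2·4²/2 = 16/3 kN·m
Load 2 — applied couple M₀=2 kN·m at a=2 m (b=L-a=6):
  M_2 = R_Ax - M_A - M₀  [x>a] with R_A=9/32, M_A=-3/8 = (9/32)·4 - (-3/8) - 2 = -1/2 kN·m
Load 3 — point force P=19 kN at a=16/5 m (b=L-a=24/5):
  M_3 = Pa²(a+3b)(L-x)/L³ - Pa²b/L²  [x>a] = 19·(16/5)²·((16/5)+3·(24/5))·(8-4)/8³ - 19·(16/5)²·(24/5)/8² = 304/25 kN·m
Load 4 — point force P=11 kN at a=24/5 m (b=L-a=16/5):
  M_4 = Pb²(3a+b)x/L³ - Pab²/L²  [x≤a] = 11·(16/5)²·(3·(24/5)+(16/5))·4/8³ - 11·(24/5)·(16/5)²/8² = 176/25 kN·m
Superposition: M = Σ M_i = 721/30 kN·m ≈ 24.033333 kN·m

M(4) = 721/30 kN·m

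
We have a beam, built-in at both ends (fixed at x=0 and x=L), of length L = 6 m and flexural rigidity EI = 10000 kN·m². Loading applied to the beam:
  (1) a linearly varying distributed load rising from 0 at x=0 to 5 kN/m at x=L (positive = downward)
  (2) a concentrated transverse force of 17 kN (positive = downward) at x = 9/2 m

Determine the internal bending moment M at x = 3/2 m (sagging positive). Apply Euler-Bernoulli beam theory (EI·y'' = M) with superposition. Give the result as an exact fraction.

Load 1 — triangular load w₀=5 kN/m (0→w₀ over full span):
  M_1 = 3w₀Lx/20 - w₀L²/30 - w₀x³/(6L) = 3·5·6·(3/2)/20 - 5·6²/30 - 5·(3/2)³/(6·6) = 9/32 kN·m
Load 2 — point force P=17 kN at a=9/2 m (b=L-a=3/2):
  M_2 = Pb²(3a+b)x/L³ - Pab²/L²  [x≤a] = 17·(3/2)²·(3·(9/2)+(3/2))·(3/2)/6³ - 17·(9/2)·(3/2)²/6² = -51/64 kN·m
Superposition: M = Σ M_i = -33/64 kN·m ≈ -0.515625 kN·m

M(3/2) = -33/64 kN·m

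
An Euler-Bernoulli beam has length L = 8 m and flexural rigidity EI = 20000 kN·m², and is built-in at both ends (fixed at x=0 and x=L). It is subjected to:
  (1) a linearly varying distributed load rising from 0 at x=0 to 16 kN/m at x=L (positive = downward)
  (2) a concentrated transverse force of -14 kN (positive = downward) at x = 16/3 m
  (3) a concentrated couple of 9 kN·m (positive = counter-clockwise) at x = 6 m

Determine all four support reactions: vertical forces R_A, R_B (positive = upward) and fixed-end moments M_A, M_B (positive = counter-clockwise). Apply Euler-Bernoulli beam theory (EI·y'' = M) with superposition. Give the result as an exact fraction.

Load 1 — triangular load w₀=16 kN/m (0→w₀ over full span):
  R_A = 3w₀L/20 = 3·16·8/20 = 96/5 kN
  M_A = w₀L²/30 = 16·8²/30 = 512/15 kN·m
  R_B = 7w₀L/20 = 7·16·8/20 = 224/5 kN
  M_B = -w₀L²/20 = -16·8²/20 = -256/5 kN·m
Load 2 — point force P=-14 kN at a=16/3 m (b=L-a=8/3):
  R_A = Pb²(3a+b)/L³ = (-14)·(8/3)²·(3·(16/3)+(8/3))/8³ = -98/27 kN
  M_A = Pab²/L² = (-14)·(16/3)·(8/3)²/8² = -224/27 kN·m
  R_B = Pa²(a+3b)/L³ = (-14)·(16/3)²·((16/3)+3·(8/3))/8³ = -280/27 kN
  M_B = -Pa²b/L² = -(-14)·(16/3)²·(8/3)/8² = 448/27 kN·m
Load 3 — applied couple M₀=9 kN·m at a=6 m (b=L-a=2):
  R_A = 6M₀ab/L³ = 6·9·6·2/8³ = 81/64 kN
  M_A = M₀b(2a-b)/L² = 9·2·(2·6-2)/8² = 45/16 kN·m
  R_B = -6M₀ab/L³ = -6·9·6·2/8³ = -81/64 kN
  M_B = M₀a(2b-a)/L² = 9·6·(2·2-6)/8² = -27/16 kN·m
Superposition: R_A = 145463/8640 kN, M_A = 61883/2160 kN·m, R_B = 286537/8640 kN, M_B = -78397/2160 kN·m

R_A = 145463/8640 kN, M_A = 61883/2160 kN·m, R_B = 286537/8640 kN, M_B = -78397/2160 kN·m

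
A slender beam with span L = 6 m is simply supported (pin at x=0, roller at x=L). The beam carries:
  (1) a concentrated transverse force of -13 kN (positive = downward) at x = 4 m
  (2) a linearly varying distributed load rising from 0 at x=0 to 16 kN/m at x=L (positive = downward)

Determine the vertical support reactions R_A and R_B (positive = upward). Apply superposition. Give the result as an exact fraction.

Load 1 — point force P=-13 kN at a=4 m (b=L-a=2):
  R_A = Pb/L = (-13)·2/6 = -13/3 kN
  R_B = Pa/L = (-13)·4/6 = -26/3 kN
Load 2 — triangular load w₀=16 kN/m (0→w₀ over full span):
  R_A = w₀L/6 = 16·6/6 = 16 kN
  R_B = w₀L/3 = 16·6/3 = 32 kN
Superposition: R_A = 35/3 kN, R_B = 70/3 kN

R_A = 35/3 kN, R_B = 70/3 kN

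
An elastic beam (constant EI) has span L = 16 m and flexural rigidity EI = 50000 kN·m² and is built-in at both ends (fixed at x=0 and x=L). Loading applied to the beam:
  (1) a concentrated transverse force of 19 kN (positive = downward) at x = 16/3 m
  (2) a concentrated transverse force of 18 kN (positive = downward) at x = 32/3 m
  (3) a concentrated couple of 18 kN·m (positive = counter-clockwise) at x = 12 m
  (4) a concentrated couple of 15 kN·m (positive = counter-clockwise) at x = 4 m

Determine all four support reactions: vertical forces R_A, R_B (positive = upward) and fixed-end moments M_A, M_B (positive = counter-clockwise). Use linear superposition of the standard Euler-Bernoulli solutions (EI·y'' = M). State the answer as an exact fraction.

R_A = 72787/3456 kN, M_A = 29887/432 kN·m, R_B = 55085/3456 kN, M_B = -27593/432 kN·m

Load 1 — point force P=19 kN at a=16/3 m (b=L-a=32/3):
  R_A = Pb²(3a+b)/L³ = 19·(32/3)²·(3·(16/3)+(32/3))/16³ = 380/27 kN
  M_A = Pab²/L² = 19·(16/3)·(32/3)²/16² = 1216/27 kN·m
  R_B = Pa²(a+3b)/L³ = 19·(16/3)²·((16/3)+3·(32/3))/16³ = 133/27 kN
  M_B = -Pa²b/L² = -19·(16/3)²·(32/3)/16² = -608/27 kN·m
Load 2 — point force P=18 kN at a=32/3 m (b=L-a=16/3):
  R_A = Pb²(3a+b)/L³ = 18·(16/3)²·(3·(32/3)+(16/3))/16³ = 14/3 kN
  M_A = Pab²/L² = 18·(32/3)·(16/3)²/16² = 64/3 kN·m
  R_B = Pa²(a+3b)/L³ = 18·(32/3)²·((32/3)+3·(16/3))/16³ = 40/3 kN
  M_B = -Pa²b/L² = -18·(32/3)²·(16/3)/16² = -128/3 kN·m
Load 3 — applied couple M₀=18 kN·m at a=12 m (b=L-a=4):
  R_A = 6M₀ab/L³ = 6·18·12·4/16³ = 81/64 kN
  M_A = M₀b(2a-b)/L² = 18·4·(2·12-4)/16² = 45/8 kN·m
  R_B = -6M₀ab/L³ = -6·18·12·4/16³ = -81/64 kN
  M_B = M₀a(2b-a)/L² = 18·12·(2·4-12)/16² = -27/8 kN·m
Load 4 — applied couple M₀=15 kN·m at a=4 m (b=L-a=12):
  R_A = 6M₀ab/L³ = 6·15·4·12/16³ = 135/128 kN
  M_A = M₀b(2a-b)/L² = 15·12·(2·4-12)/16² = -45/16 kN·m
  R_B = -6M₀ab/L³ = -6·15·4·12/16³ = -135/128 kN
  M_B = M₀a(2b-a)/L² = 15·4·(2·12-4)/16² = 75/16 kN·m
Superposition: R_A = 72787/3456 kN, M_A = 29887/432 kN·m, R_B = 55085/3456 kN, M_B = -27593/432 kN·m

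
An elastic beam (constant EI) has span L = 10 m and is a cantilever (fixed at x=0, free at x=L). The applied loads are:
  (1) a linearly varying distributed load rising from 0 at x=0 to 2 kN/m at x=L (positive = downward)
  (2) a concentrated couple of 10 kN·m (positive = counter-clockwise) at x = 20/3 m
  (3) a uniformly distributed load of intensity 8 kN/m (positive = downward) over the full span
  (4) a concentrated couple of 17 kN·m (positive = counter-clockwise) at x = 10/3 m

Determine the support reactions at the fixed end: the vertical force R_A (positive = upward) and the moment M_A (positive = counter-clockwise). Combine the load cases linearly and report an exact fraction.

R_A = 90 kN, M_A = 1319/3 kN·m

Load 1 — triangular load w₀=2 kN/m (0→w₀ over full span):
  R_A = w₀L/2 = 2·10/2 = 10 kN
  M_A = w₀L²/3 = 2·10²/3 = 200/3 kN·m
Load 2 — applied couple M₀=10 kN·m at a=20/3 m (b=L-a=10/3):
  R_A = 0 kN
  M_A = -M₀ = -10 kN·m
Load 3 — uniform load w=8 kN/m over full span:
  R_A = wL = 8·10 = 80 kN
  M_A = wL²/2 = 8·10²/2 = 400 kN·m
Load 4 — applied couple M₀=17 kN·m at a=10/3 m (b=L-a=20/3):
  R_A = 0 kN
  M_A = -M₀ = -17 kN·m
Superposition: R_A = 90 kN, M_A = 1319/3 kN·m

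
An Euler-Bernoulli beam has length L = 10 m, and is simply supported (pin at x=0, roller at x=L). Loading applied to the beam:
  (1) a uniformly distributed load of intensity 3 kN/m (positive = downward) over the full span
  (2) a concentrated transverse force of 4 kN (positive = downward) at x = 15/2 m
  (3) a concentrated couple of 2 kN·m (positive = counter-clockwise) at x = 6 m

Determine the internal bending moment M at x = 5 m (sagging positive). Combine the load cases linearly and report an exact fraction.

Load 1 — uniform load w=3 kN/m over full span:
  M_1 = wx(L-x)/2 = 3·5·(10-5)/2 = 75/2 kN·m
Load 2 — point force P=4 kN at a=15/2 m (b=L-a=5/2):
  M_2 = Pbx/L  [x≤a] = 4·(5/2)·5/10 = 5 kN·m
Load 3 — applied couple M₀=2 kN·m at a=6 m (b=L-a=4):
  M_3 = M₀x/L  [x≤a] = 2·5/10 = 1 kN·m
Superposition: M = Σ M_i = 87/2 kN·m ≈ 43.500000 kN·m

M(5) = 87/2 kN·m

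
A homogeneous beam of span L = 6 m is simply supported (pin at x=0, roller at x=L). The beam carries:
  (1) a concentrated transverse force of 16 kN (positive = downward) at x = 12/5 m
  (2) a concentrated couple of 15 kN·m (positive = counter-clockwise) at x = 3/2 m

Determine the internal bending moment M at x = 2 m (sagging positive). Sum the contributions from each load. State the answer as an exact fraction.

M(2) = 46/5 kN·m

Load 1 — point force P=16 kN at a=12/5 m (b=L-a=18/5):
  M_1 = Pbx/L  [x≤a] = 16·(18/5)·2/6 = 96/5 kN·m
Load 2 — applied couple M₀=15 kN·m at a=3/2 m (b=L-a=9/2):
  M_2 = M₀x/L - M₀  [x>a] = 15·2/6 - 15 = -10 kN·m
Superposition: M = Σ M_i = 46/5 kN·m ≈ 9.200000 kN·m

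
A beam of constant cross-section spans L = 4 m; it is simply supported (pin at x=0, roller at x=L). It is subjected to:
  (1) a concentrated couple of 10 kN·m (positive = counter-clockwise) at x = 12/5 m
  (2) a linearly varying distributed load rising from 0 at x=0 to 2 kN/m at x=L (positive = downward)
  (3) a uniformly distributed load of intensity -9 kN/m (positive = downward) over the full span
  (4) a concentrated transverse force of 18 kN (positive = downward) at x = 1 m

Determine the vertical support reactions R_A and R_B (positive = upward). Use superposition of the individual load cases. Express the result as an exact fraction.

Load 1 — applied couple M₀=10 kN·m at a=12/5 m (b=L-a=8/5):
  R_A = M₀/L = 10/4 = 5/2 kN
  R_B = -M₀/L = -10/4 = -5/2 kN
Load 2 — triangular load w₀=2 kN/m (0→w₀ over full span):
  R_A = w₀L/6 = 2·4/6 = 4/3 kN
  R_B = w₀L/3 = 2·4/3 = 8/3 kN
Load 3 — uniform load w=-9 kN/m over full span:
  R_A = wL/2 = (-9)·4/2 = -18 kN
  R_B = wL/2 = (-9)·4/2 = -18 kN
Load 4 — point force P=18 kN at a=1 m (b=L-a=3):
  R_A = Pb/L = 18·3/4 = 27/2 kN
  R_B = Pa/L = 18·1/4 = 9/2 kN
Superposition: R_A = -2/3 kN, R_B = -40/3 kN

R_A = -2/3 kN, R_B = -40/3 kN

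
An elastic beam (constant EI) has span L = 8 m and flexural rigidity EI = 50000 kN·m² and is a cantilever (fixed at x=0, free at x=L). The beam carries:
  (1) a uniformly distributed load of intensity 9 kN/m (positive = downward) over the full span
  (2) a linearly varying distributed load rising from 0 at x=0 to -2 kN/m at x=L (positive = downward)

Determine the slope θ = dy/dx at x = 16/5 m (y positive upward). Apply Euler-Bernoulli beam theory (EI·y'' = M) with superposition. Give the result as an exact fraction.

θ(16/5) = -19744/1953125 rad

Load 1 — uniform load w=9 kN/m over full span:
  θ_1 = -wx(x²-3Lx+3L²)/(6EI) = -9·(16/5)·((16/5)²-3·8·(16/5)+3·8²)/(6·50000) = -4704/390625 rad
Load 2 — triangular load w₀=-2 kN/m (0→w₀ over full span):
  θ_2 = (w₀Lx²/4-w₀L²x/3-w₀x⁴/(24L))/EI = ((-2)·8·(16/5)²/4-(-2)·8²·(16/5)/3-(-2)·(16/5)⁴/(24·8))/50000 = 3776/1953125 rad
Superposition: θ = Σ θ_i = -19744/1953125 rad ≈ -0.010109 rad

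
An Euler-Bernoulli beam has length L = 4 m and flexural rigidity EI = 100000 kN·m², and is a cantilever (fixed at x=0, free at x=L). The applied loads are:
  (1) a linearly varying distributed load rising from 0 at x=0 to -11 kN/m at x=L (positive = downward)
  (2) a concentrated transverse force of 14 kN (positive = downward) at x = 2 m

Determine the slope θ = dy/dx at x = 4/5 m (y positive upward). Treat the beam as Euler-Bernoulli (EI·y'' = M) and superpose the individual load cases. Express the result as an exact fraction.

θ(4/5) = 5161/23437500 rad

Load 1 — triangular load w₀=-11 kN/m (0→w₀ over full span):
  θ_1 = (w₀Lx²/4-w₀L²x/3-w₀x⁴/(24L))/EI = ((-11)·4·(4/5)²/4-(-11)·4²·(4/5)/3-(-11)·(4/5)⁴/(24·4))/100000 = 9361/23437500 rad
Load 2 — point force P=14 kN at a=2 m (b=L-a=2):
  θ_2 = -Px(2a-x)/(2EI)  [x≤a] = -14·(4/5)·(2·2-(4/5))/(2·100000) = -14/78125 rad
Superposition: θ = Σ θ_i = 5161/23437500 rad ≈ 0.000220 rad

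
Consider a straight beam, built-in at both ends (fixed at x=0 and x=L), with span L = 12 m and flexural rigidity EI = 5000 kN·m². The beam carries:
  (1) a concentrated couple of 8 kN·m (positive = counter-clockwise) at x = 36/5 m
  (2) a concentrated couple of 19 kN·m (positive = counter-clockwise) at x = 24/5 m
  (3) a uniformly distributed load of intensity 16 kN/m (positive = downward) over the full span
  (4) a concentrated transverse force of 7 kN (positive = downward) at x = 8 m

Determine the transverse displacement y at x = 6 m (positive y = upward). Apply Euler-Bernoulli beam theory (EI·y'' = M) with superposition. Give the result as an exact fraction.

Load 1 — applied couple M₀=8 kN·m at a=36/5 m (b=L-a=24/5):
  y_1 = (R_Ax³/6 - M_Ax²/2)/EI  [x≤a] with R_A=24/25, M_A=64/25 = ((24/25)·6³/6 - (64/25)·6²/2)/5000 = -36/15625 m
Load 2 — applied couple M₀=19 kN·m at a=24/5 m (b=L-a=36/5):
  y_2 = (R_Ax³/6 - M_Ax²/2 - M₀(x-a)²/2)/EI  [x>a] with R_A=57/25, M_A=57/25 = ((57/25)·6³/6 - (57/25)·6²/2 - 19·(6-(24/5))²/2)/5000 = 171/31250 m
Load 3 — uniform load w=16 kN/m over full span:
  y_3 = -wx²(L-x)²/(24EI) = -16·6²·(12-6)²/(24·5000) = -108/625 m
Load 4 — point force P=7 kN at a=8 m (b=L-a=4):
  y_4 = -Pb²x²(3aL-(3a+b)x)/(6L³EI)  [x≤a] = -7·4²·6²·(3·8·12-(3·8+4)·6)/(6·12³·5000) = -7/750 m
Superposition: y = Σ y_i = -8389/46875 m ≈ -0.178965 m

y(6) = -8389/46875 m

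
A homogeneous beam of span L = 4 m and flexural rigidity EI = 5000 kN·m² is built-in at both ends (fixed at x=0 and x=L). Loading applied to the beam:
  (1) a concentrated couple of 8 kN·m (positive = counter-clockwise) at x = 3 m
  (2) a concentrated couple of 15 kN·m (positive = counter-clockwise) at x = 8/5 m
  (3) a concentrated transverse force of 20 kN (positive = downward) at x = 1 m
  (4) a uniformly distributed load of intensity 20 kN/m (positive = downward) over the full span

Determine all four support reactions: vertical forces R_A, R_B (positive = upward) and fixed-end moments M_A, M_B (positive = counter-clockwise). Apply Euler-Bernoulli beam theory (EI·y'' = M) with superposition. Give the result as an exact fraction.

Load 1 — applied couple M₀=8 kN·m at a=3 m (b=L-a=1):
  R_A = 6M₀ab/L³ = 6·8·3·1/4³ = 9/4 kN
  M_A = M₀b(2a-b)/L² = 8·1·(2·3-1)/4² = 5/2 kN·m
  R_B = -6M₀ab/L³ = -6·8·3·1/4³ = -9/4 kN
  M_B = M₀a(2b-a)/L² = 8·3·(2·1-3)/4² = -3/2 kN·m
Load 2 — applied couple M₀=15 kN·m at a=8/5 m (b=L-a=12/5):
  R_A = 6M₀ab/L³ = 6·15·(8/5)·(12/5)/4³ = 27/5 kN
  M_A = M₀b(2a-b)/L² = 15·(12/5)·(2·(8/5)-(12/5))/4² = 9/5 kN·m
  R_B = -6M₀ab/L³ = -6·15·(8/5)·(12/5)/4³ = -27/5 kN
  M_B = M₀a(2b-a)/L² = 15·(8/5)·(2·(12/5)-(8/5))/4² = 24/5 kN·m
Load 3 — point force P=20 kN at a=1 m (b=L-a=3):
  R_A = Pb²(3a+b)/L³ = 20·3²·(3·1+3)/4³ = 135/8 kN
  M_A = Pab²/L² = 20·1·3²/4² = 45/4 kN·m
  R_B = Pa²(a+3b)/L³ = 20·1²·(1+3·3)/4³ = 25/8 kN
  M_B = -Pa²b/L² = -20·1²·3/4² = -15/4 kN·m
Load 4 — uniform load w=20 kN/m over full span:
  R_A = wL/2 = 20·4/2 = 40 kN
  M_A = wL²/12 = 20·4²/12 = 80/3 kN·m
  R_B = wL/2 = 20·4/2 = 40 kN
  M_B = -wL²/12 = -20·4²/12 = -80/3 kN·m
Superposition: R_A = 2581/40 kN, M_A = 2533/60 kN·m, R_B = 1419/40 kN, M_B = -1627/60 kN·m

R_A = 2581/40 kN, M_A = 2533/60 kN·m, R_B = 1419/40 kN, M_B = -1627/60 kN·m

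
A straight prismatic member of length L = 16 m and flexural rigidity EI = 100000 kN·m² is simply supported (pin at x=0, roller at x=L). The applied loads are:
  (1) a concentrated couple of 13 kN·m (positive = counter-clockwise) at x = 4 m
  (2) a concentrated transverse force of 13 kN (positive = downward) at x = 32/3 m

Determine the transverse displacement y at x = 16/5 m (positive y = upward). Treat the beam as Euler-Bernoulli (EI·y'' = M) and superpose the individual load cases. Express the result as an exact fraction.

y(16/5) = -533507/126562500 m

Load 1 — applied couple M₀=13 kN·m at a=4 m (b=L-a=12):
  y_1 = (M₀x³/(6L)+C₁x)/EI  [x≤a] with C₁=M₀(3b²-L²)/(6L)=143/6 = (13·(16/5)³/(6·16)+(143/6)·(16/5))/100000 = 1261/1562500 m
Load 2 — point force P=13 kN at a=32/3 m (b=L-a=16/3):
  y_2 = -Pbx(L²-b²-x²)/(6LEI)  [x≤a] = -13·(16/3)·(16/5)·(16²-(16/3)²-(16/5)²)/(6·16·100000) = -158912/31640625 m
Superposition: y = Σ y_i = -533507/126562500 m ≈ -0.004215 m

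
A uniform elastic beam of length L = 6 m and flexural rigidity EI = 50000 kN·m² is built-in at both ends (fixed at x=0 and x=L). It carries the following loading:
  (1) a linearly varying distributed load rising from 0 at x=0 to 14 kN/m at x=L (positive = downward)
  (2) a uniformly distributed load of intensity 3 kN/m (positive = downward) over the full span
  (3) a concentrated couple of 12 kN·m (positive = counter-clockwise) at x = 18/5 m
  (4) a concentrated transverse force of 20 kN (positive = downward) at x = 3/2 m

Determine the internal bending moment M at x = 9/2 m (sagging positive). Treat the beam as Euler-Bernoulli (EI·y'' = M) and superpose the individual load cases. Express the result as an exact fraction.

Load 1 — triangular load w₀=14 kN/m (0→w₀ over full span):
  M_1 = 3w₀Lx/20 - w₀L²/30 - w₀x³/(6L) = 3·14·6·(9/2)/20 - 14·6²/30 - 14·(9/2)³/(6·6) = 357/80 kN·m
Load 2 — uniform load w=3 kN/m over full span:
  M_2 = wLx/2 - wL²/12 - wx²/2 = 3·6·(9/2)/2 - 3·6²/12 - 3·(9/2)²/2 = 9/8 kN·m
Load 3 — applied couple M₀=12 kN·m at a=18/5 m (b=L-a=12/5):
  M_3 = R_Ax - M_A - M₀  [x>a] with R_A=72/25, M_A=96/25 = (72/25)·(9/2) - (96/25) - 12 = -72/25 kN·m
Load 4 — point force P=20 kN at a=3/2 m (b=L-a=9/2):
  M_4 = Pa²(a+3b)(L-x)/L³ - Pa²b/L²  [x>a] = 20·(3/2)²·((3/2)+3·(9/2))·(6-(9/2))/6³ - 20·(3/2)²·(9/2)/6² = -15/16 kN·m
Superposition: M = Σ M_i = 177/100 kN·m ≈ 1.770000 kN·m

M(9/2) = 177/100 kN·m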